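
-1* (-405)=405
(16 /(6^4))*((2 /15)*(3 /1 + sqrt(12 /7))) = 4*sqrt(21) /8505 + 2 /405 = 0.01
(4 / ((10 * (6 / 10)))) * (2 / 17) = 4 / 51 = 0.08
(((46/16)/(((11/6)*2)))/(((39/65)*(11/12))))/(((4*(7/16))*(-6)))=-0.14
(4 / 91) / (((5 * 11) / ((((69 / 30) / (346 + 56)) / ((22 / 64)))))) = 736 / 55330275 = 0.00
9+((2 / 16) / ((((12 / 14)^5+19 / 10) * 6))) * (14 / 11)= 472334729 / 52416276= 9.01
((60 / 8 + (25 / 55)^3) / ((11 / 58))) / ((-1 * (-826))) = 586235 / 12093466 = 0.05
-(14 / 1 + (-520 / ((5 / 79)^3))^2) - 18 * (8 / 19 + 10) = -4206774270465.80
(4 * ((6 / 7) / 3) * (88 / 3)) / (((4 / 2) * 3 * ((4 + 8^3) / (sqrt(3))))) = 88 * sqrt(3) / 8127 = 0.02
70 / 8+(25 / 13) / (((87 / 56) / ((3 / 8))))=13895 / 1508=9.21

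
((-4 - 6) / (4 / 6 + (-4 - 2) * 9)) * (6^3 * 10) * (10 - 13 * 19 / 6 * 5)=-158625 / 2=-79312.50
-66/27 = -22/9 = -2.44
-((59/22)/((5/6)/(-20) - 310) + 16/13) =-1.22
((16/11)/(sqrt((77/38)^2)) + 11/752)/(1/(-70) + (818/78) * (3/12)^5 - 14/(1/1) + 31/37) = -215426278080/3872382264047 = -0.06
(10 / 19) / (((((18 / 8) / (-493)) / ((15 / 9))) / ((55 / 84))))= -1355750 / 10773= -125.85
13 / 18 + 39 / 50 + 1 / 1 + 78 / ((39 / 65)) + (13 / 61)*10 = 1847843 / 13725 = 134.63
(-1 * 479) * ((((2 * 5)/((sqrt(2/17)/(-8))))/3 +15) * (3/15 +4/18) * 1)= -9101/3 +72808 * sqrt(34)/27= 12690.04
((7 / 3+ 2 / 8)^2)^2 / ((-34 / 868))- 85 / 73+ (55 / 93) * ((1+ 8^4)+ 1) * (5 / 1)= 4379392531649 / 398867328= 10979.57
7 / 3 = 2.33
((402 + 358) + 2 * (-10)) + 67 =807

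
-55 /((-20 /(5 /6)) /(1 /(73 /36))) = 165 /146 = 1.13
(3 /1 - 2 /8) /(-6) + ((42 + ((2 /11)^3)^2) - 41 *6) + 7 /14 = -8671789559 /42517464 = -203.96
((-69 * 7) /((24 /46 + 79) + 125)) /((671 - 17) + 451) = -529 /247520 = -0.00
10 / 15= 2 / 3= 0.67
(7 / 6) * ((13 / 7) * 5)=65 / 6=10.83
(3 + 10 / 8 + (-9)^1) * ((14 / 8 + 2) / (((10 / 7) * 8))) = -399 / 256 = -1.56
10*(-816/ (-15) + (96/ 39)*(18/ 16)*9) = 10312/ 13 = 793.23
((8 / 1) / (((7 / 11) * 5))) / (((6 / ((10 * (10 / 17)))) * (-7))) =-880 / 2499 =-0.35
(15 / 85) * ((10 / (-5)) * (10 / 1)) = -60 / 17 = -3.53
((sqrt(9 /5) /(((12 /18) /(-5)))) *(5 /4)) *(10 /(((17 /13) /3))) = -8775 *sqrt(5) /68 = -288.55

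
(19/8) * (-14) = -133/4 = -33.25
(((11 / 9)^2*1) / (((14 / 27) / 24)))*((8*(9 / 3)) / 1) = 11616 / 7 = 1659.43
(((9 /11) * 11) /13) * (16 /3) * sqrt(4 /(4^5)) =3 /13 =0.23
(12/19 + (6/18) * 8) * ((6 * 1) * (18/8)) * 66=55836/19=2938.74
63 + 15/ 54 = 1139/ 18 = 63.28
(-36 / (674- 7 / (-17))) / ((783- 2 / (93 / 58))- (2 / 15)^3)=-12806100 / 187545907711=-0.00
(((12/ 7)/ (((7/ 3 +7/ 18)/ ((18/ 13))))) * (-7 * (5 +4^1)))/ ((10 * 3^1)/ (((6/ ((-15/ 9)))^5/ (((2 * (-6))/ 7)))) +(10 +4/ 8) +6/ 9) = -918330048/ 188099821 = -4.88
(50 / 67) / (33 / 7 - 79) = -0.01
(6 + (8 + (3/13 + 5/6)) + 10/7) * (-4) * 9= -54030/91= -593.74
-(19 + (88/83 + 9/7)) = -21.35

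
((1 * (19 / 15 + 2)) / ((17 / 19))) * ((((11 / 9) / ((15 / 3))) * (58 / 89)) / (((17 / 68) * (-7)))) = -339416 / 1021275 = -0.33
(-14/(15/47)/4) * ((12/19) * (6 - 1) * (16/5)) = -10528/95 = -110.82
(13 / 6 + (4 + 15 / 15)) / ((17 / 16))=344 / 51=6.75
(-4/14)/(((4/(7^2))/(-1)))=7/2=3.50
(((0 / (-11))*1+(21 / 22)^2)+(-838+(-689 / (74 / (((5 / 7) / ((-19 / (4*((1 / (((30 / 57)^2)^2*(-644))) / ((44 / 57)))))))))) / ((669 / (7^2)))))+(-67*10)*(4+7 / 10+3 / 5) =-4388.09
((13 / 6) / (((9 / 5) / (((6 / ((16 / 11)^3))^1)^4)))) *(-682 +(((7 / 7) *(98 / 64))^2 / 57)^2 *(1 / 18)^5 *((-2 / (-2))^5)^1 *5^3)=-895616535578075500027820860227635 / 75498913244517040920522129408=-11862.64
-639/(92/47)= -30033/92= -326.45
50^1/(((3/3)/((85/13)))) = 4250/13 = 326.92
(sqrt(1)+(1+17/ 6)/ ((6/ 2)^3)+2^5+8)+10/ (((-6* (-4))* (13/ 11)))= 174775/ 4212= 41.49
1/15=0.07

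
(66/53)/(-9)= -22/159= -0.14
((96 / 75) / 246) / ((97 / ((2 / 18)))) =16 / 2684475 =0.00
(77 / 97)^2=0.63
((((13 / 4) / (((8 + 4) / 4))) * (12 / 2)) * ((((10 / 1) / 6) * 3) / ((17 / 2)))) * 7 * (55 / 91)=275 / 17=16.18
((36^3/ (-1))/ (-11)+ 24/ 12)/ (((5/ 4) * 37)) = 186712/ 2035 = 91.75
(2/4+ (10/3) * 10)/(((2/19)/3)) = 3857/4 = 964.25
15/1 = 15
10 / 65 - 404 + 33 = -4821 / 13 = -370.85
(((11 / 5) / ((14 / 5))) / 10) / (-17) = -11 / 2380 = -0.00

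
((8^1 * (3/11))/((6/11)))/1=4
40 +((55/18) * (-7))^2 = 161185/324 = 497.48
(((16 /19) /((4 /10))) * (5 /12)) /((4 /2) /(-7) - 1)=-350 /513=-0.68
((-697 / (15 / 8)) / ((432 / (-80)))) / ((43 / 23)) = 128248 / 3483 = 36.82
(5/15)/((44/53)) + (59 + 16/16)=7973/132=60.40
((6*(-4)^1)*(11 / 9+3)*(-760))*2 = 462080 / 3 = 154026.67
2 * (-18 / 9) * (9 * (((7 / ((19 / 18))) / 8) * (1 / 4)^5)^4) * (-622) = 44092537839 / 4585262554988675072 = 0.00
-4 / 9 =-0.44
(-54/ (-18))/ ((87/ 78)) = 78/ 29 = 2.69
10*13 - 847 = -717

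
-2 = -2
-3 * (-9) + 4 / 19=27.21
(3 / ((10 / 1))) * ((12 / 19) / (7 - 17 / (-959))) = 0.03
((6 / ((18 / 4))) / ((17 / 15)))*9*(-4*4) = -2880 / 17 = -169.41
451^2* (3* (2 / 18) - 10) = -5898629 / 3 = -1966209.67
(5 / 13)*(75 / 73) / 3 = 125 / 949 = 0.13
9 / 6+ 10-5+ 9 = 31 / 2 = 15.50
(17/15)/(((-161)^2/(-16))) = -272/388815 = -0.00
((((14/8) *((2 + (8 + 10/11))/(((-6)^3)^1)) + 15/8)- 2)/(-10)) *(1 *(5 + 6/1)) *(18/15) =169/600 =0.28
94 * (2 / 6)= 94 / 3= 31.33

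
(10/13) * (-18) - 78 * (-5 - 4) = 8946/13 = 688.15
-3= -3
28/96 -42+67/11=-9403/264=-35.62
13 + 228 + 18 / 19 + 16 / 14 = 32331 / 133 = 243.09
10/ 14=5/ 7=0.71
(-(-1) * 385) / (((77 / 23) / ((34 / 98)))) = 1955 / 49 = 39.90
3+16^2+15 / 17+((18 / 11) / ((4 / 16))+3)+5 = 51318 / 187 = 274.43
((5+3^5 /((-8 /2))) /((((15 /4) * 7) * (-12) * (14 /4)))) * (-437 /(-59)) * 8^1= 389804 /130095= 3.00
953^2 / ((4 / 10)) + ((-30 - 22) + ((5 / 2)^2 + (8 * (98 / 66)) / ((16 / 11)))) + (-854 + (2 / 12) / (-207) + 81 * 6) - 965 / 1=5636573359 / 2484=2269151.92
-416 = -416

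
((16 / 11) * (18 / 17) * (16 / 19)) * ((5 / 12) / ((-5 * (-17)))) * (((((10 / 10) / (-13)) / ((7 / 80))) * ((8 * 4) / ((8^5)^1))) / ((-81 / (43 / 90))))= 43 / 1335647313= 0.00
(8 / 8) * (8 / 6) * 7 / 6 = 14 / 9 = 1.56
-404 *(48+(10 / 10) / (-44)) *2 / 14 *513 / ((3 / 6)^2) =-437508972 / 77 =-5681934.70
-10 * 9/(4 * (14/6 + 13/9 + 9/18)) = -405/77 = -5.26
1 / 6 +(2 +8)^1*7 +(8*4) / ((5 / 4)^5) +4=1587233 / 18750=84.65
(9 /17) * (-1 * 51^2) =-1377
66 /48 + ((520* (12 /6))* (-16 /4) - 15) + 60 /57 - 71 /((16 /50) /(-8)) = -364431 /152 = -2397.57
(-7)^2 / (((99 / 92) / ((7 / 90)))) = 15778 / 4455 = 3.54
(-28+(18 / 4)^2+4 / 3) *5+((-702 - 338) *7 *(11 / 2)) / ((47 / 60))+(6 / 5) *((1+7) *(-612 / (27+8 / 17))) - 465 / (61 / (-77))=-50773.88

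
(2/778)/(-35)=-1/13615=-0.00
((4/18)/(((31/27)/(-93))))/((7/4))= -72/7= -10.29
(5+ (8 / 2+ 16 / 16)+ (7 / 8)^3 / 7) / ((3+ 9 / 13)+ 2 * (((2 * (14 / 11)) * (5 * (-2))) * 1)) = -739167 / 3457024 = -0.21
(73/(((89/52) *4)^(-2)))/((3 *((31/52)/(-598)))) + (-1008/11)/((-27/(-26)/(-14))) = -1169079784/1023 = -1142795.49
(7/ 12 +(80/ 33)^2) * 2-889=-1908101/ 2178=-876.08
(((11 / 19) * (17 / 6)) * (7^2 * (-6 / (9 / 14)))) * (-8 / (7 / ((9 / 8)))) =18326 / 19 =964.53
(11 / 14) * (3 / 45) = 11 / 210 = 0.05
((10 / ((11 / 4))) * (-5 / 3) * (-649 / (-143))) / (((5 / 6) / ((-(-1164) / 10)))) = -549408 / 143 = -3842.01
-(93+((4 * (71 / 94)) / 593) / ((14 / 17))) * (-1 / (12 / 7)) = 4536307 / 83613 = 54.25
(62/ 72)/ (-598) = -31/ 21528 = -0.00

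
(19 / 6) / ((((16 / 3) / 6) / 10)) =285 / 8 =35.62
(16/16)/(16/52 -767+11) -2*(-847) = 16641843/9824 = 1694.00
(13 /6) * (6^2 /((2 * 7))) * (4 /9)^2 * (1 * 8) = 1664 /189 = 8.80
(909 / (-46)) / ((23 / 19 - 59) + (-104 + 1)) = 17271 / 140530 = 0.12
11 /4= 2.75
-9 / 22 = -0.41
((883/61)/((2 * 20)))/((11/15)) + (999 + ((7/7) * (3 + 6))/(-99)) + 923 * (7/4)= 14035455/5368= 2614.65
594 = 594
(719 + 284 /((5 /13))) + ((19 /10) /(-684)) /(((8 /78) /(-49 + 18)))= 139991 /96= 1458.24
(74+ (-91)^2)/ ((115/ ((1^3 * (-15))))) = -25065/ 23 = -1089.78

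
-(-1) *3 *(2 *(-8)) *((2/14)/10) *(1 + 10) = -264/35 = -7.54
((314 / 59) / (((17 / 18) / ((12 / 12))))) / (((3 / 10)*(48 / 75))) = 58875 / 2006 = 29.35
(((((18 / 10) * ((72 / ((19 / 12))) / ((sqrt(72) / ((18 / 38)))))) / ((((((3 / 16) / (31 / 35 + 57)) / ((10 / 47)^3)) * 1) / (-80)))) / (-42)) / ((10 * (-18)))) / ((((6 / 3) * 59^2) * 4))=-23339520 * sqrt(2) / 6392943688607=-0.00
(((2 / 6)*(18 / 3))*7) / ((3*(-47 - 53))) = -7 / 150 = -0.05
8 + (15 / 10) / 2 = 8.75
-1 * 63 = -63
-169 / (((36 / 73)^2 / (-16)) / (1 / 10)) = 900601 / 810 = 1111.85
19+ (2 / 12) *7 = 20.17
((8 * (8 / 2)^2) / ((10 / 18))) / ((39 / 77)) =29568 / 65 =454.89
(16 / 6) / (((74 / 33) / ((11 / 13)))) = 484 / 481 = 1.01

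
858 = 858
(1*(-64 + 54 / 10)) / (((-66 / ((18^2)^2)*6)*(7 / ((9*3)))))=23068476 / 385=59918.12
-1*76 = -76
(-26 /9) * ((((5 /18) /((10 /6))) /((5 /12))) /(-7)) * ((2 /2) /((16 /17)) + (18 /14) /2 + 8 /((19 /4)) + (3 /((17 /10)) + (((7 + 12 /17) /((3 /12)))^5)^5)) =2661933185716397427553237060393681535475596255337797909794890442318546489 /967041741761345270662693139101332060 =2752655930723341809643155000000000000.00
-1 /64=-0.02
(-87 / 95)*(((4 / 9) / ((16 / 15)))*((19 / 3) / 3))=-29 / 36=-0.81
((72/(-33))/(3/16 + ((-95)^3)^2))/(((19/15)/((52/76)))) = -74880/46704798362761913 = -0.00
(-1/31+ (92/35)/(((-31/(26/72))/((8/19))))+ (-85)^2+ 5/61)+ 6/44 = 1798981203071/248987970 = 7225.17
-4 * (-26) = 104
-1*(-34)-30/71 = 2384/71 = 33.58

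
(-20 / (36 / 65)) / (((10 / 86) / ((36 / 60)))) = -559 / 3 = -186.33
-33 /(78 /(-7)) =77 /26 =2.96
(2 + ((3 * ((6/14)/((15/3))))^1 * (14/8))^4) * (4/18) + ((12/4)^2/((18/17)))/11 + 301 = 2393632171/7920000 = 302.23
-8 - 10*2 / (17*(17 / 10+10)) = -16112 / 1989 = -8.10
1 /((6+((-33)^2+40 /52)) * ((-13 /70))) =-2 /407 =-0.00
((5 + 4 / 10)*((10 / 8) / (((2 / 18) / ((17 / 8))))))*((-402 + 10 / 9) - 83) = -1998945 / 32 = -62467.03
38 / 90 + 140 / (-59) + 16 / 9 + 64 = 18829 / 295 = 63.83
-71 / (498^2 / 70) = -2485 / 124002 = -0.02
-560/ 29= -19.31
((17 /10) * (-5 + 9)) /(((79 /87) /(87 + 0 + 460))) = 1618026 /395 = 4096.27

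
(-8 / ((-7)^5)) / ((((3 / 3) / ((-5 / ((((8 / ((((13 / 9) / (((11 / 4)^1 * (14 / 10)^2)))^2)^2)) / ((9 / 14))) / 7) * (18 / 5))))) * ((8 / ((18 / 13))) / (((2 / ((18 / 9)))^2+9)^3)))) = -343281250000000 / 1034124408997918623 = -0.00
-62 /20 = -3.10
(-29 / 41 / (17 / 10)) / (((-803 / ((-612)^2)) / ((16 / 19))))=102228480 / 625537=163.43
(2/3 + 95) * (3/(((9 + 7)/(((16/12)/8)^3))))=287/3456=0.08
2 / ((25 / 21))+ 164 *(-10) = -40958 / 25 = -1638.32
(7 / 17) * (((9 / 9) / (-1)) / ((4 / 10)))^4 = 4375 / 272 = 16.08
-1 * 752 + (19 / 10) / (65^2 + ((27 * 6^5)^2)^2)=-14611604381542220405460301 / 19430324975455080326410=-752.00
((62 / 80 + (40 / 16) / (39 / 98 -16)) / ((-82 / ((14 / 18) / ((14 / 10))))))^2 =157076089 / 9054514301184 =0.00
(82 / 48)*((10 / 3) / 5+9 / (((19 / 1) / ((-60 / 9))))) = -2911 / 684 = -4.26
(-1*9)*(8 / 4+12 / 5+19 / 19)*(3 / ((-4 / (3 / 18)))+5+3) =-15309 / 40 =-382.72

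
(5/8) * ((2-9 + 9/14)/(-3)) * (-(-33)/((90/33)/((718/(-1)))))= -3866071/336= -11506.16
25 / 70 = 5 / 14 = 0.36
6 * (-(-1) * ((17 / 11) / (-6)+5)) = 28.45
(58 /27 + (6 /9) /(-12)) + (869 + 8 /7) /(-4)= -162875 /756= -215.44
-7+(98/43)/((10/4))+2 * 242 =102751/215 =477.91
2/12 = 1/6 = 0.17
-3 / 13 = -0.23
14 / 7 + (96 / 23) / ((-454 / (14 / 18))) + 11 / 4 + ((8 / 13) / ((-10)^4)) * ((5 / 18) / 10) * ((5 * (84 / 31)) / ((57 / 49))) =853229791481 / 179897386500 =4.74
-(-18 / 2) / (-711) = -1 / 79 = -0.01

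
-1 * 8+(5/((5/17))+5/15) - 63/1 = -161/3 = -53.67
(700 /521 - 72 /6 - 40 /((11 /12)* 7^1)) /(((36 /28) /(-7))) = 91.96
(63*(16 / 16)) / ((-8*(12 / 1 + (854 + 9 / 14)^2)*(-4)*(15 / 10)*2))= 1029 / 1145308616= 0.00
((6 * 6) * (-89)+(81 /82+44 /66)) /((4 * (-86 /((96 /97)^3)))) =14520305664 /1609042499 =9.02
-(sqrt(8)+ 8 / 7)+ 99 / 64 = 181 / 448 - 2 * sqrt(2) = -2.42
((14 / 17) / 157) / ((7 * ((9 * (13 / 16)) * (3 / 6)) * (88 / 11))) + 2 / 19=624698 / 5933187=0.11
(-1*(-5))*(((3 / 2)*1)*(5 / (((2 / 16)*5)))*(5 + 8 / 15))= 332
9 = 9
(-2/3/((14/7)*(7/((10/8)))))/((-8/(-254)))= -635/336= -1.89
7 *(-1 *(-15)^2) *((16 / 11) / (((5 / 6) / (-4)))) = 120960 / 11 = 10996.36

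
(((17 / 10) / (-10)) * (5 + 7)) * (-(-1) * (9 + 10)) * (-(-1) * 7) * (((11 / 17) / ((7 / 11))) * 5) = -6897 / 5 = -1379.40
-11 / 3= -3.67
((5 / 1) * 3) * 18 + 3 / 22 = 5943 / 22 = 270.14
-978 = -978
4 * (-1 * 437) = -1748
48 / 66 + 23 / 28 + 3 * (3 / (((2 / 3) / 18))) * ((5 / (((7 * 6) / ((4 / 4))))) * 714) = 6362217 / 308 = 20656.55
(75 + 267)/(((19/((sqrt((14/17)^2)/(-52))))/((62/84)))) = -0.21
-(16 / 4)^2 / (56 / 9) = -18 / 7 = -2.57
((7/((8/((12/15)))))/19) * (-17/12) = -119/2280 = -0.05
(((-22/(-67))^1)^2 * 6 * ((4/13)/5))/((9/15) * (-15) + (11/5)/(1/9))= 1936/525213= 0.00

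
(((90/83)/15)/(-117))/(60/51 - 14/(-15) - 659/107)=18190/119206841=0.00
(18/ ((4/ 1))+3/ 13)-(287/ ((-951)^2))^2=100606761620929/ 21266470388826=4.73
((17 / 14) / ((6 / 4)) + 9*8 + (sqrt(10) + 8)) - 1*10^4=-208303 / 21 + sqrt(10)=-9916.03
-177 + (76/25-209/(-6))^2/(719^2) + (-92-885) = -13422860091239/11631622500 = -1154.00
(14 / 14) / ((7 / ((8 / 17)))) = 8 / 119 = 0.07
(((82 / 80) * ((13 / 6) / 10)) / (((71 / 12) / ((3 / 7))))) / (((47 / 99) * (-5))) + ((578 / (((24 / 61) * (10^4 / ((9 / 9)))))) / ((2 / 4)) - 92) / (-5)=128482393889 / 7007700000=18.33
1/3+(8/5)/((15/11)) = 113/75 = 1.51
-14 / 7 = -2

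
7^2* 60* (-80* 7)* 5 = -8232000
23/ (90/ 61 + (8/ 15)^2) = 315675/ 24154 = 13.07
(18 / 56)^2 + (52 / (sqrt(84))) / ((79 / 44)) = 81 / 784 + 1144 * sqrt(21) / 1659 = 3.26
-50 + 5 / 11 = -49.55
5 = 5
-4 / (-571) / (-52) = -1 / 7423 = -0.00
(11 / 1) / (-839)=-11 / 839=-0.01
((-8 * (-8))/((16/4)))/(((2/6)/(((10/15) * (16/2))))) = 256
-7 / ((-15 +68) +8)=-7 / 61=-0.11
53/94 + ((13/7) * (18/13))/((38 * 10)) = 17834/31255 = 0.57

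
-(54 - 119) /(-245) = -13 /49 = -0.27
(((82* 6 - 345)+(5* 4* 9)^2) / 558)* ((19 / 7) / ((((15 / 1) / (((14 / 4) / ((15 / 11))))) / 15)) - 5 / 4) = 3721207 / 11160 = 333.44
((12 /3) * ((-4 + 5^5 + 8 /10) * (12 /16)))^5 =225155041955246590742907 /3125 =72049613425678909037.73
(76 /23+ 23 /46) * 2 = 7.61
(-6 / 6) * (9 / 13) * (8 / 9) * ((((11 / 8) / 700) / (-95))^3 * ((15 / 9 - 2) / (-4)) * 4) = 0.00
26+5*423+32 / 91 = 194863 / 91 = 2141.35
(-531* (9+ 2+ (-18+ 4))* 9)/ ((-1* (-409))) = 35.05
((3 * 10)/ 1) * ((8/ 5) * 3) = 144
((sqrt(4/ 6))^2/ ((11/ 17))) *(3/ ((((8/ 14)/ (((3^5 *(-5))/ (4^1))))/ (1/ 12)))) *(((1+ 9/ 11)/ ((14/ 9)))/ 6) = -103275/ 3872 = -26.67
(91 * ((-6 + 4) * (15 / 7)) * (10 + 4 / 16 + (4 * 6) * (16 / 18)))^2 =606883225 / 4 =151720806.25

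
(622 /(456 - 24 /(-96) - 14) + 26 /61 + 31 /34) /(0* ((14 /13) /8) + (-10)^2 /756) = 31197663 /1503650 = 20.75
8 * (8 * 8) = 512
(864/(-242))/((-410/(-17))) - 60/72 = -146057/148830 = -0.98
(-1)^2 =1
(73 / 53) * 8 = 584 / 53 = 11.02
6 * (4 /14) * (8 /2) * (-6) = -288 /7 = -41.14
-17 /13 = -1.31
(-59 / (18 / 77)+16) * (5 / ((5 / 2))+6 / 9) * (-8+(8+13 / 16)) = -55315 / 108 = -512.18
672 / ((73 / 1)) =672 / 73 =9.21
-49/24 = -2.04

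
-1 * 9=-9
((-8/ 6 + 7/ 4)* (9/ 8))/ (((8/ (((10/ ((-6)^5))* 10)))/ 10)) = -625/ 82944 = -0.01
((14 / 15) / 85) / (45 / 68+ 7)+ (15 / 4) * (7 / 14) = 586573 / 312600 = 1.88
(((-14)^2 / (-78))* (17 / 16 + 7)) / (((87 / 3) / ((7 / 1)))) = -14749 / 3016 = -4.89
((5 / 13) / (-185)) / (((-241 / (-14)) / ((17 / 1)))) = -238 / 115921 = -0.00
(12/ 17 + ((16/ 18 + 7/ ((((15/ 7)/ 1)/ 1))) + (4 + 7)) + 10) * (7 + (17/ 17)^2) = 206.89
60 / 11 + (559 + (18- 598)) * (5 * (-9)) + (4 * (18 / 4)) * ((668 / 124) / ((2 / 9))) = 472902 / 341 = 1386.81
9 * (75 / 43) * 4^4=172800 / 43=4018.60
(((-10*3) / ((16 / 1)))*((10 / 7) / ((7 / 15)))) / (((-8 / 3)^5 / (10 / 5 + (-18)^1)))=-273375 / 401408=-0.68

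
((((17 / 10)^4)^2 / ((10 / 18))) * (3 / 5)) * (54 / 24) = 1695109058163 / 10000000000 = 169.51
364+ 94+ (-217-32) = 209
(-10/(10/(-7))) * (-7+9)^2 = 28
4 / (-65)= -4 / 65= -0.06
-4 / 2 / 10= -1 / 5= -0.20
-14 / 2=-7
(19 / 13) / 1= 19 / 13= 1.46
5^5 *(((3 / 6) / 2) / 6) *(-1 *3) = -3125 / 8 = -390.62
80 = 80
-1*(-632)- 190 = 442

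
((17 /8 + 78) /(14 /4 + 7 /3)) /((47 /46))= 44229 /3290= 13.44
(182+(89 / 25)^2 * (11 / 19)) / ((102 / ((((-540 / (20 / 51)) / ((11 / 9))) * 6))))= -1639069749 / 130625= -12547.90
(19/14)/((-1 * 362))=-19/5068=-0.00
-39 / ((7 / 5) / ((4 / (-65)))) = 12 / 7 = 1.71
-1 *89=-89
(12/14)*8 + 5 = 11.86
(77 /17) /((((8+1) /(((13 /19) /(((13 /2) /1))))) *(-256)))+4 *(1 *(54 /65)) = 80367731 /24186240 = 3.32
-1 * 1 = -1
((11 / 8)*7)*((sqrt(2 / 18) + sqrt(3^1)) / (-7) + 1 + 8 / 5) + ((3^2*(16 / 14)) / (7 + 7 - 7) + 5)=45623 / 1470 - 11*sqrt(3) / 8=28.65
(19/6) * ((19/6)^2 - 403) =-268793/216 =-1244.41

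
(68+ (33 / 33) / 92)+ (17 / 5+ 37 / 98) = 1618111 / 22540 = 71.79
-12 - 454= -466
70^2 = 4900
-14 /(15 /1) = -14 /15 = -0.93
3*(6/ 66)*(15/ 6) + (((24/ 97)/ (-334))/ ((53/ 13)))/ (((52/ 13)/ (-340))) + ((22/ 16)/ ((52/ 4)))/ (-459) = 0.70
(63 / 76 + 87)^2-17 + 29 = 44624937 / 5776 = 7725.92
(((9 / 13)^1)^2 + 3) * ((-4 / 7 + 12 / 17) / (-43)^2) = 1344 / 5312177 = 0.00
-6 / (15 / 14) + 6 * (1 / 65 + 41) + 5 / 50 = 31277 / 130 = 240.59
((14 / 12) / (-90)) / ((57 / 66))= -77 / 5130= -0.02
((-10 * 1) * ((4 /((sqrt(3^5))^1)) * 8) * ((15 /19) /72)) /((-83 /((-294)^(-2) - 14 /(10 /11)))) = -3502930 * sqrt(3) /145277307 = -0.04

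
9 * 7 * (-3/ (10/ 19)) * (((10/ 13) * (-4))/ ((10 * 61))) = 7182/ 3965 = 1.81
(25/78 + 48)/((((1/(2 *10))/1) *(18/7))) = 131915/351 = 375.83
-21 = -21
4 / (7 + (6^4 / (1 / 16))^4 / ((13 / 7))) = 52 / 1294189812265255003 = 0.00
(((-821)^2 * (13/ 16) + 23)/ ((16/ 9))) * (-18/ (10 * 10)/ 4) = -709794981/ 51200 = -13863.18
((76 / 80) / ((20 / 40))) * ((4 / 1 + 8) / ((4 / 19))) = 1083 / 10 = 108.30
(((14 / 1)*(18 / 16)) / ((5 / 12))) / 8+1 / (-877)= 165713 / 35080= 4.72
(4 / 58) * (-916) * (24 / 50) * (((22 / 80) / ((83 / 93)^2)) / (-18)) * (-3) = -43573662 / 24972625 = -1.74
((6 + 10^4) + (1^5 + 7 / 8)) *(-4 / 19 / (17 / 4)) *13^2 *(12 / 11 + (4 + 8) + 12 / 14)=-29063829756 / 24871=-1168583.08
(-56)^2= 3136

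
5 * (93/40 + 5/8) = 59/4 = 14.75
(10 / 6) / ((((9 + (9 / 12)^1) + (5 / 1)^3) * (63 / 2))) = 40 / 101871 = 0.00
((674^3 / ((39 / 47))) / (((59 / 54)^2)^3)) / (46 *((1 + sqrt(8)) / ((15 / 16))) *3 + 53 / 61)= -1638257787445575287254510080 / 7723845304568655731131 + 3257289325974028391602421760 *sqrt(2) / 7723845304568655731131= 384296.27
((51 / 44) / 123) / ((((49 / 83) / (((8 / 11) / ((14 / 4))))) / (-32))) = -180608 / 1701623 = -0.11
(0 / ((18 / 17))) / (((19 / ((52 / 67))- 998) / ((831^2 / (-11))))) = 0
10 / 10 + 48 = 49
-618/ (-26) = 309/ 13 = 23.77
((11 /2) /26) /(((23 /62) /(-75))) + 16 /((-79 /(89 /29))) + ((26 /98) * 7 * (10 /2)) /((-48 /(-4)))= -2452117249 /57540756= -42.62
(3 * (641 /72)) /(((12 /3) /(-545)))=-349345 /96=-3639.01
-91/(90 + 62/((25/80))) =-65/206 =-0.32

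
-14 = -14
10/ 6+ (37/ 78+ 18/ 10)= 3.94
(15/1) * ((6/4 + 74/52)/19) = 2.31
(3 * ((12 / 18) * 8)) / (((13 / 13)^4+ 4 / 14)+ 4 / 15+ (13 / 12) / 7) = 2240 / 239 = 9.37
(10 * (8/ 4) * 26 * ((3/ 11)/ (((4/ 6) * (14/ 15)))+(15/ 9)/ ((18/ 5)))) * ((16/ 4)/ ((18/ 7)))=1948700/ 2673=729.03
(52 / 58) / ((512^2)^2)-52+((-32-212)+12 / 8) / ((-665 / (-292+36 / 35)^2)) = 263354460073369908083 / 8544407938662400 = 30821.85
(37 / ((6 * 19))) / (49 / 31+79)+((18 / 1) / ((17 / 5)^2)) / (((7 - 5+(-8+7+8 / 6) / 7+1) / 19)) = 6394003439 / 658392864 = 9.71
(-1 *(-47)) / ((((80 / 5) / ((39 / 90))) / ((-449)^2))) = 256621.27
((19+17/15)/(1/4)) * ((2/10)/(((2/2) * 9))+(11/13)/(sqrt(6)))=29.61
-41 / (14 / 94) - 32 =-2151 / 7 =-307.29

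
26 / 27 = 0.96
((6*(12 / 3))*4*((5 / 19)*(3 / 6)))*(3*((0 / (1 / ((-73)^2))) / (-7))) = 0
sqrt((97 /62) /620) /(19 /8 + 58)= 2 * sqrt(970) /74865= 0.00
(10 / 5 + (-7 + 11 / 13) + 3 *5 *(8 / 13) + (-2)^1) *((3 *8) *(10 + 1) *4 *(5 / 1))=211200 / 13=16246.15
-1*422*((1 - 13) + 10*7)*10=-244760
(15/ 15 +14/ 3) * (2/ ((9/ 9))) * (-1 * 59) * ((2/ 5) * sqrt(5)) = -4012 * sqrt(5)/ 15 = -598.07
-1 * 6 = -6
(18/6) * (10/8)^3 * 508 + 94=49129/16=3070.56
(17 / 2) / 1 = 17 / 2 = 8.50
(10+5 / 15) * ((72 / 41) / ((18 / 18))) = 744 / 41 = 18.15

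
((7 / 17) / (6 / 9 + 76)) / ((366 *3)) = 7 / 1431060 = 0.00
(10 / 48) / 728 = 5 / 17472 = 0.00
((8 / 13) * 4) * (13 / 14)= 16 / 7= 2.29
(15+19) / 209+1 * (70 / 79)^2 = 1236294 / 1304369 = 0.95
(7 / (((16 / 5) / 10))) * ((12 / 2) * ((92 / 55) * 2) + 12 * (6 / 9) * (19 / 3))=51065 / 33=1547.42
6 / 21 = 2 / 7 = 0.29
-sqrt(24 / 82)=-2* sqrt(123) / 41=-0.54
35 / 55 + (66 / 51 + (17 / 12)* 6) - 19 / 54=50887 / 5049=10.08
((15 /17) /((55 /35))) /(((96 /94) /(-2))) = -1645 /1496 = -1.10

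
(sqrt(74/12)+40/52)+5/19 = 255/247+sqrt(222)/6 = 3.52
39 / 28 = 1.39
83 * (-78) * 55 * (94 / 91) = -2574660 / 7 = -367808.57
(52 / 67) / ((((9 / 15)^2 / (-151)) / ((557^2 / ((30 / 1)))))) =-6090187870 / 1809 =-3366604.68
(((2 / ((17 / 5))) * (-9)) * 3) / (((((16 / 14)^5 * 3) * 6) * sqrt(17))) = -252105 * sqrt(17) / 9469952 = -0.11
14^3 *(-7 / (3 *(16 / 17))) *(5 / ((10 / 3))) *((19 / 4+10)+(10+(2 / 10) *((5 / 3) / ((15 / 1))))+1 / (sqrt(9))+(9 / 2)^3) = -1707905731 / 1440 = -1186045.65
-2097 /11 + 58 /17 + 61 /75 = -2614418 /14025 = -186.41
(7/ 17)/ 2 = 7/ 34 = 0.21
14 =14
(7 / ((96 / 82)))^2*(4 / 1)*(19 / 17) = 1565011 / 9792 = 159.83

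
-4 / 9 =-0.44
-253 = -253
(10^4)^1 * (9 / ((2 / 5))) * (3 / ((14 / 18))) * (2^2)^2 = 97200000 / 7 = 13885714.29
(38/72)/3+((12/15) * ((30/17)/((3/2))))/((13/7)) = 16295/23868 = 0.68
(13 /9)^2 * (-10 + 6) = -676 /81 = -8.35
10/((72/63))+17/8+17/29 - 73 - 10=-16597/232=-71.54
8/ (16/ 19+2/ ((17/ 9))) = 4.21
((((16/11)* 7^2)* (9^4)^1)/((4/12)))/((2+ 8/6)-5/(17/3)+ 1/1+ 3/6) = 1574010144/4433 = 355066.58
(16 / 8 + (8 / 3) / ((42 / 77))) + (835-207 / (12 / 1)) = 29687 / 36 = 824.64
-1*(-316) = 316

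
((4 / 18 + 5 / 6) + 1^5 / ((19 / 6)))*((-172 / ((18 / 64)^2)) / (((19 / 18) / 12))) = -330416128 / 9747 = -33899.26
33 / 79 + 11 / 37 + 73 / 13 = 240549 / 37999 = 6.33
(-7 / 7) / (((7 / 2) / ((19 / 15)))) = -38 / 105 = -0.36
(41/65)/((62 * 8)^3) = 41/7931555840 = 0.00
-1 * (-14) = 14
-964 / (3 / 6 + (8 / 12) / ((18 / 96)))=-17352 / 73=-237.70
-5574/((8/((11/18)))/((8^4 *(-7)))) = 36624896/3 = 12208298.67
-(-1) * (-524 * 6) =-3144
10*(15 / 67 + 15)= 10200 / 67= 152.24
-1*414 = -414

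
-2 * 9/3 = -6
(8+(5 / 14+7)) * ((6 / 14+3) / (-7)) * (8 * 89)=-1836960 / 343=-5355.57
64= 64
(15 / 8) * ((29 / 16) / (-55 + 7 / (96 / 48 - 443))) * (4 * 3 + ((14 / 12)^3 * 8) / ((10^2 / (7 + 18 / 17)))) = -121351573 / 150840320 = -0.80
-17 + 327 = 310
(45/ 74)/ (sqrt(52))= 45*sqrt(13)/ 1924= 0.08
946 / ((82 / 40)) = 18920 / 41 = 461.46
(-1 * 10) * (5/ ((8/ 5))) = -125/ 4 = -31.25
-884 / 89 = -9.93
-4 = -4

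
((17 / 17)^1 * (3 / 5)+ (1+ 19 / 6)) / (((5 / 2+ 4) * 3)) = 11 / 45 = 0.24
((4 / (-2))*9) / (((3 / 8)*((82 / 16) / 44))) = -16896 / 41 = -412.10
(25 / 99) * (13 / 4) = 325 / 396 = 0.82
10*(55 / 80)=55 / 8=6.88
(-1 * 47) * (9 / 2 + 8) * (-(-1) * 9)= -10575 / 2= -5287.50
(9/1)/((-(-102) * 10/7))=21/340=0.06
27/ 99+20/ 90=49/ 99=0.49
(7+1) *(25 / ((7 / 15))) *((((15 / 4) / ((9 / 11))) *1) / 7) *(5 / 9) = 68750 / 441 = 155.90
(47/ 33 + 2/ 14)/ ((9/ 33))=362/ 63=5.75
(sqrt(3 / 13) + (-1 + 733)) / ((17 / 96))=96*sqrt(39) / 221 + 70272 / 17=4136.36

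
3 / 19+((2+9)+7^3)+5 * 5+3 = 7261 / 19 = 382.16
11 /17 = 0.65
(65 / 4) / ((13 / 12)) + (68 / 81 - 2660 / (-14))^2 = 239048179 / 6561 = 36434.72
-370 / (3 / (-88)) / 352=185 / 6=30.83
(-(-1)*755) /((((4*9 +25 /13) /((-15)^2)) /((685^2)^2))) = 486222562717734375 /493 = 986252662713457.15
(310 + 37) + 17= 364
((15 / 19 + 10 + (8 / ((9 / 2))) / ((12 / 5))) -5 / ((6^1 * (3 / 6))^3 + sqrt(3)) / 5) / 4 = sqrt(3) / 2904 + 1426813 / 496584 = 2.87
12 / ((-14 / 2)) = -12 / 7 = -1.71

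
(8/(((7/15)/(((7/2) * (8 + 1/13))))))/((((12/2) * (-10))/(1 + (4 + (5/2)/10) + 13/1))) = -7665/52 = -147.40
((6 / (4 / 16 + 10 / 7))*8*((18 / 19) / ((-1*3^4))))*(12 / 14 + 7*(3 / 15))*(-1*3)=10112 / 4465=2.26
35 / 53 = 0.66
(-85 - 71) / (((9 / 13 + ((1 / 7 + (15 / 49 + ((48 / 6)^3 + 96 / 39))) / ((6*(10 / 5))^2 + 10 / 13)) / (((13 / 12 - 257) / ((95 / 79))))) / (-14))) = 105868642117784 / 32749220083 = 3232.71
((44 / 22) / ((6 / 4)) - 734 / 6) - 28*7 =-317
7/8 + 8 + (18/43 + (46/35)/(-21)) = 2333971/252840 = 9.23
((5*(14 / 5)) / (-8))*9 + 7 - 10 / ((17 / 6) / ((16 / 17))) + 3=-10487 / 1156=-9.07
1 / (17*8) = 0.01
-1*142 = -142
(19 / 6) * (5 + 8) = 247 / 6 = 41.17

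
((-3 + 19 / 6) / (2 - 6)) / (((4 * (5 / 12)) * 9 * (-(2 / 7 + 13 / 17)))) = 119 / 45000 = 0.00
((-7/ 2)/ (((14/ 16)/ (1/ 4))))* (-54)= 54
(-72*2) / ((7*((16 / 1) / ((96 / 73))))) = -864 / 511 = -1.69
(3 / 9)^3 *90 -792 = -2366 / 3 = -788.67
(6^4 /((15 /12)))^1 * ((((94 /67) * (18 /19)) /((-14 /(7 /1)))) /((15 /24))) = -35085312 /31825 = -1102.44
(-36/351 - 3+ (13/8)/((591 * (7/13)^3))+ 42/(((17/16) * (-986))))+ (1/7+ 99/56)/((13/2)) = -166741131567/58896505304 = -2.83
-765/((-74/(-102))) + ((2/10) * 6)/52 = -5071839/4810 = -1054.44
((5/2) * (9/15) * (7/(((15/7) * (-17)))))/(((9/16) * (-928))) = 0.00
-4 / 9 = -0.44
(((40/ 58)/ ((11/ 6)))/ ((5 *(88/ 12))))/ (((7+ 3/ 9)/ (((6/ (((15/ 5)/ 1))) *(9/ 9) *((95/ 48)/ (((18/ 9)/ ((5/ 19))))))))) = 225/ 308792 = 0.00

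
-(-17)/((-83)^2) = 17/6889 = 0.00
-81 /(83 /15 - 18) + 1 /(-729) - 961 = -130120855 /136323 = -954.50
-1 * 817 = -817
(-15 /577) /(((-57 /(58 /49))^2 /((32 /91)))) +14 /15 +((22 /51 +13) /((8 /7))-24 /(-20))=1289190292636229 /92842480447080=13.89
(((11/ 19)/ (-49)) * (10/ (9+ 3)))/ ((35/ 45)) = -165/ 13034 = -0.01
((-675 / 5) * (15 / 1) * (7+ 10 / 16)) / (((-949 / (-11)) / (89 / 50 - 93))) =16326.06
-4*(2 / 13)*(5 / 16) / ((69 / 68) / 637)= -8330 / 69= -120.72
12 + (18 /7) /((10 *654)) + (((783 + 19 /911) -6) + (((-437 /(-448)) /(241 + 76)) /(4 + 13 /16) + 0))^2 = 127562784987423376998701873 /211275575655888331280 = 603774.41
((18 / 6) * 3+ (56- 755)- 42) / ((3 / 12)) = -2928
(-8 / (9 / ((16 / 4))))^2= 1024 / 81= 12.64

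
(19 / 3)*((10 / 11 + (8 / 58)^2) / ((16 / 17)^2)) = 7857621 / 1184128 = 6.64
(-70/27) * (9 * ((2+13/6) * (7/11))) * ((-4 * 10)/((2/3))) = 122500/33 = 3712.12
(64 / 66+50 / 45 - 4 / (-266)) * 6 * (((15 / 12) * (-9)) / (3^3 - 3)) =-34495 / 5852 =-5.89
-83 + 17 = -66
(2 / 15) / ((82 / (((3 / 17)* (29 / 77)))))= 29 / 268345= 0.00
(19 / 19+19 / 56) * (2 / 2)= 75 / 56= 1.34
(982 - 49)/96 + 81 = 2903/32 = 90.72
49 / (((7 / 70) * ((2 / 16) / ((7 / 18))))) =13720 / 9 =1524.44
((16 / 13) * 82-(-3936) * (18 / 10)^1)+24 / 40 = 467111 / 65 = 7186.32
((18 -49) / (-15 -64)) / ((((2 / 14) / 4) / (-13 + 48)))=30380 / 79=384.56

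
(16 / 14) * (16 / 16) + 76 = 540 / 7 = 77.14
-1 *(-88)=88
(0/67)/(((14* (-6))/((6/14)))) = 0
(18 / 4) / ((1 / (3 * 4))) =54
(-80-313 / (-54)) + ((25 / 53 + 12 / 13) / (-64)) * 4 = -22112531 / 297648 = -74.29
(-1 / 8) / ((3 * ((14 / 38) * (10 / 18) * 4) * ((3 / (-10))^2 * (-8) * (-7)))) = -95 / 9408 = -0.01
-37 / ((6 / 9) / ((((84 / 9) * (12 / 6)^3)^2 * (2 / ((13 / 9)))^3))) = -1804529664 / 2197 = -821360.79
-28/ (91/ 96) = -384/ 13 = -29.54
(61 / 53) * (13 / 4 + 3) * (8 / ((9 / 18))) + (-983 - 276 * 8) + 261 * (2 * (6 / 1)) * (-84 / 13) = -16062963 / 689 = -23313.44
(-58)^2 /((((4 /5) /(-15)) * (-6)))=21025 /2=10512.50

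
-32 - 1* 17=-49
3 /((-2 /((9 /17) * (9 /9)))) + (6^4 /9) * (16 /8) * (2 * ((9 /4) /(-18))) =-2475 /34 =-72.79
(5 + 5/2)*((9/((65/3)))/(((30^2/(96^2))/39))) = 31104/25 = 1244.16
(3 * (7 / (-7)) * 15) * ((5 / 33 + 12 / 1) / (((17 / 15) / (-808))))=72901800 / 187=389849.20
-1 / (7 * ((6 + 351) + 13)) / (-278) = 0.00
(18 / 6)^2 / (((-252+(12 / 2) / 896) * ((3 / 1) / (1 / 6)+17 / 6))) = -8064 / 4703875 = -0.00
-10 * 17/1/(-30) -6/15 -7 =-26/15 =-1.73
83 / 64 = 1.30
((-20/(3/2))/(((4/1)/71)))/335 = -142/201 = -0.71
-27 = -27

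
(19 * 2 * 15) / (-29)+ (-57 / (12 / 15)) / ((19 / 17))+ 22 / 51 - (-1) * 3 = -473125 / 5916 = -79.97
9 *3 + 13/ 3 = 94/ 3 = 31.33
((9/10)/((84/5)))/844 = 3/47264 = 0.00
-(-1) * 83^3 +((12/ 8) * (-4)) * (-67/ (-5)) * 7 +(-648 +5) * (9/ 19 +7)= 566418.62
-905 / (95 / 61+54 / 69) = -1269715 / 3283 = -386.75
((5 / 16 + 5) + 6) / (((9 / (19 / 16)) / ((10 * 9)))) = 17195 / 128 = 134.34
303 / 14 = 21.64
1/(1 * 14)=1/14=0.07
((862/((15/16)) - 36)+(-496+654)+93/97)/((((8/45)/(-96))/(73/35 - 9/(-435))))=-1185715.28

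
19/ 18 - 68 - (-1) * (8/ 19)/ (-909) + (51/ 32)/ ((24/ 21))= -289822861/ 4421376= -65.55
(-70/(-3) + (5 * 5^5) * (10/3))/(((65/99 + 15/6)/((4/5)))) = 8253696/625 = 13205.91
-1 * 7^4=-2401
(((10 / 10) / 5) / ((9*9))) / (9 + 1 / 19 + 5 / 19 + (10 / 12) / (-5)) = 38 / 140805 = 0.00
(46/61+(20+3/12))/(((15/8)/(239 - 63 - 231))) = -112750/183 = -616.12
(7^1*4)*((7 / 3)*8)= 1568 / 3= 522.67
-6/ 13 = -0.46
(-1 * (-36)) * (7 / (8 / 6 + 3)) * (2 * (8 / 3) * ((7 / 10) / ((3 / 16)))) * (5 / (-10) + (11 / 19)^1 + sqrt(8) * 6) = 112896 / 1235 + 903168 * sqrt(2) / 65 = 19741.76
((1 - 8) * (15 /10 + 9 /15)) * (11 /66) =-49 /20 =-2.45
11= 11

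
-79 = -79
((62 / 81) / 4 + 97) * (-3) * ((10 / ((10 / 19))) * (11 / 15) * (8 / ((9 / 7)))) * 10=-184279480 / 729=-252783.92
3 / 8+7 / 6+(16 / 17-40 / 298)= 142777 / 60792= 2.35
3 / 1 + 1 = 4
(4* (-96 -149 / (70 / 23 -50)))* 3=-100253 / 90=-1113.92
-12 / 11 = -1.09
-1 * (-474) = 474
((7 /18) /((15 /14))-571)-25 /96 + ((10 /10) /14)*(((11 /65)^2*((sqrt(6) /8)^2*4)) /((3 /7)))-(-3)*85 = -1153145531 /3650400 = -315.90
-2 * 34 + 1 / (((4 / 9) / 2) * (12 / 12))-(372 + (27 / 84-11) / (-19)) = -231985 / 532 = -436.06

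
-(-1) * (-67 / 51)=-67 / 51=-1.31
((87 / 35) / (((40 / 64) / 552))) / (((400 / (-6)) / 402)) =-57916944 / 4375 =-13238.16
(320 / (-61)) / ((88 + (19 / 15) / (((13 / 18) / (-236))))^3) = 1373125 / 9060950634496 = 0.00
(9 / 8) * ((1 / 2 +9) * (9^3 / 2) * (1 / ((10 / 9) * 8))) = 1121931 / 2560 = 438.25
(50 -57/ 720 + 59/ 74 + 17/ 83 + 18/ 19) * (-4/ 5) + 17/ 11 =-7692594479/ 192551700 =-39.95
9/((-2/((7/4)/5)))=-63/40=-1.58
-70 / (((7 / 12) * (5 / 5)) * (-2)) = 60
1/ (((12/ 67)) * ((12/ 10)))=335/ 72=4.65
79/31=2.55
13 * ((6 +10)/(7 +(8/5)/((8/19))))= 520/27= 19.26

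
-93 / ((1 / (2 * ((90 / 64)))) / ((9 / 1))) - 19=-37969 / 16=-2373.06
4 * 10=40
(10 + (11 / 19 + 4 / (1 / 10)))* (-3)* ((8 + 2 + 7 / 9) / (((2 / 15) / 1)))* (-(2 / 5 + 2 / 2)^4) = 223814017 / 4750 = 47118.74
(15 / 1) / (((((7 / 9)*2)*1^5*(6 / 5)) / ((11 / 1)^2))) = 27225 / 28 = 972.32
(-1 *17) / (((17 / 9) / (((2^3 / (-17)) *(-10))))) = -720 / 17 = -42.35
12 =12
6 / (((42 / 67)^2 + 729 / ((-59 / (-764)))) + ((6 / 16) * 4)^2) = 2118808 / 3334500633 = 0.00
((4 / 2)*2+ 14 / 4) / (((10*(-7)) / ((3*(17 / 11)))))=-153 / 308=-0.50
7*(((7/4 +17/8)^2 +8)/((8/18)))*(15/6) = 463995/512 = 906.24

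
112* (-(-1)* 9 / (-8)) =-126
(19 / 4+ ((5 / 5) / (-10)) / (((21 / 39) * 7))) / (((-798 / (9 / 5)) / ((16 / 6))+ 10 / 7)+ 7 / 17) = -78693 / 2739065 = -0.03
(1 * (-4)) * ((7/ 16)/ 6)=-7/ 24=-0.29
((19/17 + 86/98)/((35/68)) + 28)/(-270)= -27334/231525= -0.12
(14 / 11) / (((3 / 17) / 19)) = 4522 / 33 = 137.03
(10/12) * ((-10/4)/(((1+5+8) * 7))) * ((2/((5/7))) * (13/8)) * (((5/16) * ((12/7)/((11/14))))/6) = -325/29568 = -0.01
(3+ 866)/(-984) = -869/984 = -0.88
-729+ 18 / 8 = -726.75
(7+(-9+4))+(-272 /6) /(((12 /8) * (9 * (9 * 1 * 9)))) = 12850 /6561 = 1.96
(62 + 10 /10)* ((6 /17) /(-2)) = -189 /17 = -11.12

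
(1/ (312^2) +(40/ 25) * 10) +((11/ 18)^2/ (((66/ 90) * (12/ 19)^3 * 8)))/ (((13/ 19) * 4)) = 16241391355/ 1009262592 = 16.09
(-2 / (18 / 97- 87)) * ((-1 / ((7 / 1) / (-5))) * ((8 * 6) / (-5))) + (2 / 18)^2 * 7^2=0.45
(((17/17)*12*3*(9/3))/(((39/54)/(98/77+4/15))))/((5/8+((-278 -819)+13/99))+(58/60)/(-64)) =-189609984/902966441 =-0.21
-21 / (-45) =7 / 15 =0.47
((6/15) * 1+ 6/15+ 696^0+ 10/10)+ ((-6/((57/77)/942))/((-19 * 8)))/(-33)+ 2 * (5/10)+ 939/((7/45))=152598111/25270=6038.71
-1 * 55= -55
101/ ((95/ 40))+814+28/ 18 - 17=143825/ 171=841.08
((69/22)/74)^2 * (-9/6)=-14283/5300768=-0.00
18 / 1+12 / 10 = 96 / 5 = 19.20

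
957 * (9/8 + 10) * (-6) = -255519/4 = -63879.75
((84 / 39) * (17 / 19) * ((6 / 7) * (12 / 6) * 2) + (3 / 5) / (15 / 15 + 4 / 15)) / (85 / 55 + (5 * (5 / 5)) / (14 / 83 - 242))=29705016 / 6396521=4.64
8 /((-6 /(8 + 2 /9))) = -296 /27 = -10.96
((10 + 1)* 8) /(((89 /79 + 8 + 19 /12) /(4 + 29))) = 250272 /923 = 271.15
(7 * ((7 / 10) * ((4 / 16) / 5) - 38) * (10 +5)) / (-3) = 53151 / 40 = 1328.78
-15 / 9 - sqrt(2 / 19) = -5 / 3 - sqrt(38) / 19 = -1.99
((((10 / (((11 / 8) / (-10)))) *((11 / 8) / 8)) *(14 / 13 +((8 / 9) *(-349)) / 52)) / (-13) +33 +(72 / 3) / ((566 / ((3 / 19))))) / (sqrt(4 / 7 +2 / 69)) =17807459 *sqrt(140070) / 182441610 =36.53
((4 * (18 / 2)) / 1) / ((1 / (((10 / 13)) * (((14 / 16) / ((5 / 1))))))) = 63 / 13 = 4.85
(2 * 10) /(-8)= -5 /2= -2.50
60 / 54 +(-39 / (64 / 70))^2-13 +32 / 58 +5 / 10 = 483405341 / 267264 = 1808.72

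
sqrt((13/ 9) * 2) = sqrt(26)/ 3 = 1.70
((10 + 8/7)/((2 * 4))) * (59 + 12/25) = 57993/700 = 82.85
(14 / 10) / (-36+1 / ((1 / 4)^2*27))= -189 / 4780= -0.04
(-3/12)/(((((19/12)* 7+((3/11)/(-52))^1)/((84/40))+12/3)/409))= -3684681/334244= -11.02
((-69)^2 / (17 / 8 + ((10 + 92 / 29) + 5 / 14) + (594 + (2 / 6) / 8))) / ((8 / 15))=8698347 / 594088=14.64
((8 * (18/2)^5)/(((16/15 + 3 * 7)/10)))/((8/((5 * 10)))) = 442867500/331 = 1337968.28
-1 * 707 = -707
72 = 72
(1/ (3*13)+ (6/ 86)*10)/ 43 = 1213/ 72111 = 0.02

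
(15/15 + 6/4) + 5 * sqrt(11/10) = 5/2 + sqrt(110)/2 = 7.74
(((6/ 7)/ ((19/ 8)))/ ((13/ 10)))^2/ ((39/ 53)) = 4070400/ 38862733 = 0.10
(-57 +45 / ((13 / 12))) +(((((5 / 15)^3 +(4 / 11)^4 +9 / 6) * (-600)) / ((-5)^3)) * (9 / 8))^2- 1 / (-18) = 138091173607043 / 2507998907700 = 55.06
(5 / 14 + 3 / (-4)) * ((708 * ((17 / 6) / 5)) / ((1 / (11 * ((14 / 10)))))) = -121363 / 50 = -2427.26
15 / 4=3.75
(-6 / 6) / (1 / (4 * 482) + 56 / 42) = -0.75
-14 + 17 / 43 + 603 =25344 / 43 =589.40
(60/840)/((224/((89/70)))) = 0.00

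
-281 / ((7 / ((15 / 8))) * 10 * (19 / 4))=-843 / 532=-1.58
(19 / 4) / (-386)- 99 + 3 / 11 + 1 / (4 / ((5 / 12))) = -10051343 / 101904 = -98.64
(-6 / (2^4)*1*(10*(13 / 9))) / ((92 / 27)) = -585 / 368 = -1.59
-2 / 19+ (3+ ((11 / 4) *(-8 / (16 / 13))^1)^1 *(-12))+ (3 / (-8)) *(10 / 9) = 49471 / 228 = 216.98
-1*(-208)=208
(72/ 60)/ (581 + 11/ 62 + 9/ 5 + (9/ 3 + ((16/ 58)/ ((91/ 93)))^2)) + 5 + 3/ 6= 5.50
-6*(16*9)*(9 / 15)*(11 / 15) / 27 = -352 / 25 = -14.08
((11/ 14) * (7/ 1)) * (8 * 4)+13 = 189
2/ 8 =1/ 4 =0.25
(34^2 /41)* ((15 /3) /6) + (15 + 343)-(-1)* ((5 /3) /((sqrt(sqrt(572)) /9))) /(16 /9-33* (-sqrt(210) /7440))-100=-301320* sqrt(105)* 143^(3 /4) /2044177447 + 664243200* 143^(3 /4)* sqrt(2) /22485951917 + 34624 /123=283.16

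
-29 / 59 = -0.49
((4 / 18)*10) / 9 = 20 / 81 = 0.25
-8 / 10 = -4 / 5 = -0.80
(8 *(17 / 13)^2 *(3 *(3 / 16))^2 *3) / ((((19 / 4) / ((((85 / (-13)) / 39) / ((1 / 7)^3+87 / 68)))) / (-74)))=429285829455 / 16230388031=26.45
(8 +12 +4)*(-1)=-24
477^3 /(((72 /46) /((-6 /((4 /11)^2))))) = -100680899913 /32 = -3146278122.28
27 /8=3.38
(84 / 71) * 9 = 756 / 71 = 10.65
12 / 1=12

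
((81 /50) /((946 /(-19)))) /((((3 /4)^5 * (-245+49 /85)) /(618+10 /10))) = 6397984 /18425715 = 0.35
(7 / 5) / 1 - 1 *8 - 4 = -53 / 5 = -10.60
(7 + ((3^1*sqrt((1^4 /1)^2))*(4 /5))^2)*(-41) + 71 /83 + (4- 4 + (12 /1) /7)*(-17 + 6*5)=-7262774 /14525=-500.02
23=23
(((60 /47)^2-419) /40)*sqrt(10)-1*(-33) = 33-921971*sqrt(10) /88360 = 0.00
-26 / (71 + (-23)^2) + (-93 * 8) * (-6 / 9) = 148787 / 300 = 495.96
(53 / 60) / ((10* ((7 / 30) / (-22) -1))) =-583 / 6670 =-0.09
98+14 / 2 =105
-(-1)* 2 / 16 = 1 / 8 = 0.12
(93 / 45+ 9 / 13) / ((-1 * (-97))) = 0.03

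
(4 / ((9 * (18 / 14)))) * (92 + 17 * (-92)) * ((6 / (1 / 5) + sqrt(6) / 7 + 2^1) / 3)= -1318912 / 243 - 5888 * sqrt(6) / 243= -5486.97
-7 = -7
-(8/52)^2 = -4/169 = -0.02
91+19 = 110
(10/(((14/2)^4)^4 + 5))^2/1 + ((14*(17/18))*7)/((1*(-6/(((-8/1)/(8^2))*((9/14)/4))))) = 10952241102922175341475705957/35341685575816095219551847552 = 0.31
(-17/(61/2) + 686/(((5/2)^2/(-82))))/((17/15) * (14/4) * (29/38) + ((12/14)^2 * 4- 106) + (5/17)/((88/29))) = 57353142402864/636794264945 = 90.07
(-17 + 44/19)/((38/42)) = -5859/361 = -16.23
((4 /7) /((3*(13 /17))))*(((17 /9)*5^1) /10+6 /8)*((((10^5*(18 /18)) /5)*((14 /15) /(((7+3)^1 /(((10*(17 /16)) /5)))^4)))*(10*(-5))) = -433056385 /539136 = -803.24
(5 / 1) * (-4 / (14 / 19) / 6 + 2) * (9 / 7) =345 / 49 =7.04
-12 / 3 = -4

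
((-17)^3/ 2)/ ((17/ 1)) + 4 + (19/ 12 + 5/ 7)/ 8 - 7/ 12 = -94615/ 672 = -140.80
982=982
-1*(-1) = 1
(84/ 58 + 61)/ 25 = 1811/ 725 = 2.50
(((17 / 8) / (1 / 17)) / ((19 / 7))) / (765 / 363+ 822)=244783 / 15156984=0.02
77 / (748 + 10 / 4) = 0.10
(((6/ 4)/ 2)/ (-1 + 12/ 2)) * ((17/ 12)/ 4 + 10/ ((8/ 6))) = 377/ 320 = 1.18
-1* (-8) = 8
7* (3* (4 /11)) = 84 /11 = 7.64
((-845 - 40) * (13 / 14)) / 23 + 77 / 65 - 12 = -974191 / 20930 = -46.55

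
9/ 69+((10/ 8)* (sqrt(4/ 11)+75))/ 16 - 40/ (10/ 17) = -61.96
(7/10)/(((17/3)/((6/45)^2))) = 0.00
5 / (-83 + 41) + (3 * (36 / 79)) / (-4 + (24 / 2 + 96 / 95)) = 5800 / 177513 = 0.03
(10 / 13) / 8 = 5 / 52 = 0.10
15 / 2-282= -549 / 2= -274.50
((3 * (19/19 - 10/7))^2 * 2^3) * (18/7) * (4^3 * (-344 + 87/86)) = -11009696256/14749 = -746470.69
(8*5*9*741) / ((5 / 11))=586872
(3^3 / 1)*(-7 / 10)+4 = -149 / 10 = -14.90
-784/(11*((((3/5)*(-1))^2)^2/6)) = -3299.66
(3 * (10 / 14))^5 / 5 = 151875 / 16807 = 9.04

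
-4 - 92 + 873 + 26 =803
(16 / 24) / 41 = 2 / 123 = 0.02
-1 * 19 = -19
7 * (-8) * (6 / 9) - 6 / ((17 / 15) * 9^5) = -37.33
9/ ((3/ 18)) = 54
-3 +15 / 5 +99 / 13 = 99 / 13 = 7.62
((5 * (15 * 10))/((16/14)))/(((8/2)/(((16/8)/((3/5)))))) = 4375/8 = 546.88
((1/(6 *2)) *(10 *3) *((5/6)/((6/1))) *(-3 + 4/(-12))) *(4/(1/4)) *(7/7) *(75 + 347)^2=-89042000/27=-3297851.85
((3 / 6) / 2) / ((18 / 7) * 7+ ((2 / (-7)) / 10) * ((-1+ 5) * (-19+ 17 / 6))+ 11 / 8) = 210 / 17827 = 0.01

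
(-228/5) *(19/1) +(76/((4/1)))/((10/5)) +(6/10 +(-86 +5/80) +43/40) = -75293/80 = -941.16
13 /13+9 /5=14 /5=2.80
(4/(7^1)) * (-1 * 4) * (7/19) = -16/19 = -0.84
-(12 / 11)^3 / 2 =-864 / 1331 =-0.65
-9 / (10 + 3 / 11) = -99 / 113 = -0.88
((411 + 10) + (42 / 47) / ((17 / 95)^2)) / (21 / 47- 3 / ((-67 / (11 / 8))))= 3268256248 / 3701223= 883.02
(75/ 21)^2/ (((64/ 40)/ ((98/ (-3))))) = -3125/ 12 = -260.42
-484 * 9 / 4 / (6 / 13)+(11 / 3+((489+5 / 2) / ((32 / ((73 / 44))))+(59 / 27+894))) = -109042475 / 76032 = -1434.17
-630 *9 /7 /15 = -54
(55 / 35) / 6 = 11 / 42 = 0.26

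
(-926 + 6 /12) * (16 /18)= -2468 /3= -822.67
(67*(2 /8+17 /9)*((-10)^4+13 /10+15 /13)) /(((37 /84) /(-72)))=-563501040564 /2405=-234303966.97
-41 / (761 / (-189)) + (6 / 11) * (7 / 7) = 89805 / 8371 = 10.73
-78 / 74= -39 / 37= -1.05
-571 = -571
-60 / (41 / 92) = -5520 / 41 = -134.63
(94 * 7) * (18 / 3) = 3948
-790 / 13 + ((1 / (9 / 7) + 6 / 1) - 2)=-6551 / 117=-55.99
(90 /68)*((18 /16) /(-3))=-135 /272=-0.50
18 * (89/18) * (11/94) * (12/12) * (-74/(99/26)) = -85618/423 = -202.41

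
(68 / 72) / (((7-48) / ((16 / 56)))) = -17 / 2583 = -0.01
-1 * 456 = -456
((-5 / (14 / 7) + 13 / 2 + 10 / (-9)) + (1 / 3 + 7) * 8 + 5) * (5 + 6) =732.11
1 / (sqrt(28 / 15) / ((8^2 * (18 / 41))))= 576 * sqrt(105) / 287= 20.57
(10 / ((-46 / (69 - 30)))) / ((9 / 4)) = -260 / 69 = -3.77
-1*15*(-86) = 1290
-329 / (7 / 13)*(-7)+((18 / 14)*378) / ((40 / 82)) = 52733 / 10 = 5273.30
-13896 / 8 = -1737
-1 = -1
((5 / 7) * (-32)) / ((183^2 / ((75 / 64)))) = -125 / 156282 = -0.00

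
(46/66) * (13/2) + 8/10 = 1759/330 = 5.33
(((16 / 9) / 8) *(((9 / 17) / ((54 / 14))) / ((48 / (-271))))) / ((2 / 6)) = -1897 / 3672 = -0.52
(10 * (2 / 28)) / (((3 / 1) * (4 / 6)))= 5 / 14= 0.36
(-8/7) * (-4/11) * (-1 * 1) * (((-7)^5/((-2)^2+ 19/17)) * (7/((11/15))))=13027.94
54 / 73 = 0.74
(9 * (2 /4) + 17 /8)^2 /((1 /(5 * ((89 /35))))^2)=22250089 /3136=7095.05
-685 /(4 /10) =-3425 /2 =-1712.50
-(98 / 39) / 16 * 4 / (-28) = 7 / 312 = 0.02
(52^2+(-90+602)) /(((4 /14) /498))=5605488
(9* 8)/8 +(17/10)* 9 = 243/10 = 24.30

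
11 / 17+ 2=45 / 17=2.65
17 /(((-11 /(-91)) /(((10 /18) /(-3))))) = -7735 /297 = -26.04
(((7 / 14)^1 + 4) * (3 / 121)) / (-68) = -0.00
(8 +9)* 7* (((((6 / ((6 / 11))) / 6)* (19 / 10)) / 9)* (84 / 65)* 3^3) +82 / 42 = 10981436 / 6825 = 1609.00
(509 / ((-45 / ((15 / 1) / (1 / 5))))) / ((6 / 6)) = -848.33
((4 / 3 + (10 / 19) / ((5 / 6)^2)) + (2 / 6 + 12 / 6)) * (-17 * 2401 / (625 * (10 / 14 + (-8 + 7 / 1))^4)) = -43361.42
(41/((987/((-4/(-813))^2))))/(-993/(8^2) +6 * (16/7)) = -41984/75209679603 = -0.00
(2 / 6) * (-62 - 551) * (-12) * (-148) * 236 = -85643456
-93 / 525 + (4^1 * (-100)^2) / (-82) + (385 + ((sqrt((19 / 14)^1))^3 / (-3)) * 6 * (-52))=-738896 / 7175 + 494 * sqrt(266) / 49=61.44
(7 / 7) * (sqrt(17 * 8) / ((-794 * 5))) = -sqrt(34) / 1985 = -0.00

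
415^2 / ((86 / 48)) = 4133400 / 43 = 96125.58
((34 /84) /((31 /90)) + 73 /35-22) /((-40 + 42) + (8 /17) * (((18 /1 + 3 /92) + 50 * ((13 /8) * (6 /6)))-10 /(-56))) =-0.38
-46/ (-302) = 23/ 151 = 0.15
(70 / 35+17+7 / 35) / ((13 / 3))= 288 / 65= 4.43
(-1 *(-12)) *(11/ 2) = 66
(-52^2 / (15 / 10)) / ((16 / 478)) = -161564 / 3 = -53854.67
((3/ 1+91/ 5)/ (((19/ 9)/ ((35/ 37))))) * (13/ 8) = 43407/ 2812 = 15.44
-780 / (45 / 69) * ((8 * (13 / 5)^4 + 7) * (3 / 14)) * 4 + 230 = -381718.55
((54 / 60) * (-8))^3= -46656 / 125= -373.25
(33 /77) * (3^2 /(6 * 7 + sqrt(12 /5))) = 135 /1468 -9 * sqrt(15) /10276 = 0.09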